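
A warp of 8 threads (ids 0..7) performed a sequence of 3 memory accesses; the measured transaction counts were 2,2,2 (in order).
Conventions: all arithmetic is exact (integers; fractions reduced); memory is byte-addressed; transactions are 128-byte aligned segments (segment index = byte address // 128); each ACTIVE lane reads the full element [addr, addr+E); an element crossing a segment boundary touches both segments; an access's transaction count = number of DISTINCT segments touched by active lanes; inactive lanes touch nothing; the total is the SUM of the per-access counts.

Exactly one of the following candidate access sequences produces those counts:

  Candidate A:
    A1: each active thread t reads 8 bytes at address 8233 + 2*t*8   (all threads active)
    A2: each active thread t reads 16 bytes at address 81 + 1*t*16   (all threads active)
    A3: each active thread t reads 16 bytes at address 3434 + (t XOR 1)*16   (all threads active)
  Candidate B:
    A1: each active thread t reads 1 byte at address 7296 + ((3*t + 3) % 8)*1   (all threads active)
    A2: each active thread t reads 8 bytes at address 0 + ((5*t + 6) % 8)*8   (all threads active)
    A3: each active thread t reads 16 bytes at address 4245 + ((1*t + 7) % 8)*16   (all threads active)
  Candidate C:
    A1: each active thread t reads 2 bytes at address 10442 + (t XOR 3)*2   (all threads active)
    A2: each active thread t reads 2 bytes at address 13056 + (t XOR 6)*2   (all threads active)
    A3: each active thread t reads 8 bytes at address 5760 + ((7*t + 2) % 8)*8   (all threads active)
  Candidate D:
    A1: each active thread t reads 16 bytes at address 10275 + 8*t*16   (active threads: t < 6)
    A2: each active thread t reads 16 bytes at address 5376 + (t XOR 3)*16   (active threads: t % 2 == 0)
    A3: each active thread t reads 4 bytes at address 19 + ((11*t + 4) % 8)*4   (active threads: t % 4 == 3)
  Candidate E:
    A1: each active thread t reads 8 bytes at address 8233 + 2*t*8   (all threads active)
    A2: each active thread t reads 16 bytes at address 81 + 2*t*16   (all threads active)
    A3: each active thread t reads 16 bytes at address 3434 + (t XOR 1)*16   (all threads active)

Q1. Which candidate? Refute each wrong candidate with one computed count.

B: A1 gives 1 transaction, not 2
C: A1 gives 1 transaction, not 2
D: A1 gives 6 transactions, not 2
E: A2 gives 3 transactions, not 2
A: all counts match (2,2,2)

Answer: A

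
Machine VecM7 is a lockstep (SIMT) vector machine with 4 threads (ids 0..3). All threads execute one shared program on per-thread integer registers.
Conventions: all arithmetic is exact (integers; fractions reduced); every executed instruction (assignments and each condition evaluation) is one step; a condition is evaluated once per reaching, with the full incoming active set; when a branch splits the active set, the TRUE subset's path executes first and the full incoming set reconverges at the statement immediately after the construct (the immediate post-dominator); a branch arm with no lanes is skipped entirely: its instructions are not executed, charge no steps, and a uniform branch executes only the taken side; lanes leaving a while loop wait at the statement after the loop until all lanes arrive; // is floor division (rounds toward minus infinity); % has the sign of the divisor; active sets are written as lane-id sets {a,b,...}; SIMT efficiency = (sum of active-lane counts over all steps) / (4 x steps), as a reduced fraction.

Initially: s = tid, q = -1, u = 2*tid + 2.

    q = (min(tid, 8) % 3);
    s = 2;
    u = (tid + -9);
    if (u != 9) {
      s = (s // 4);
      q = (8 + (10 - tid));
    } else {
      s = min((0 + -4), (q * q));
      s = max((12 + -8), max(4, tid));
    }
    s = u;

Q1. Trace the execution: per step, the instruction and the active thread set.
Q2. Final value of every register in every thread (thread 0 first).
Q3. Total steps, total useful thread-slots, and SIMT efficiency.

step 0: q <- (min(tid, 8) % 3)       {0,1,2,3}
step 1: s <- 2                       {0,1,2,3}
step 2: u <- (tid + -9)              {0,1,2,3}
step 3: eval (u != 9)                {0,1,2,3}
step 4: s <- (s // 4)                {0,1,2,3}
step 5: q <- (8 + (10 - tid))        {0,1,2,3}
step 6: s <- u                       {0,1,2,3}

Answer: 7 steps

s: -9,-8,-7,-6
q: 18,17,16,15
u: -9,-8,-7,-6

steps = 7; useful = 28; efficiency = 28/28 = 1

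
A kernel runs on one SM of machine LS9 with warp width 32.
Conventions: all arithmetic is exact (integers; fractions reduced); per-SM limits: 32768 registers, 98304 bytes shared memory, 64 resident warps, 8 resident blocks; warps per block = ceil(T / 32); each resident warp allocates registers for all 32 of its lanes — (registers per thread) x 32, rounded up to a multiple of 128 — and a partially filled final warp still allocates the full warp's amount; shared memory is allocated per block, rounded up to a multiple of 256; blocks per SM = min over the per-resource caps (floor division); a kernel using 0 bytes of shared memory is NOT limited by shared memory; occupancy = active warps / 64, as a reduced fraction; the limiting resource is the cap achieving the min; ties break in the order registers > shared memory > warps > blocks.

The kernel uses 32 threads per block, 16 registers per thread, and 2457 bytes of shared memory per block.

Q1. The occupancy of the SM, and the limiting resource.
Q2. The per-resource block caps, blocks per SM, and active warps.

Answer: occupancy 1/8, limited by blocks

registers: 64 blocks
shared memory: 38 blocks
warps: 64 blocks
blocks: 8 blocks

Answer: 8 blocks, 8 active warps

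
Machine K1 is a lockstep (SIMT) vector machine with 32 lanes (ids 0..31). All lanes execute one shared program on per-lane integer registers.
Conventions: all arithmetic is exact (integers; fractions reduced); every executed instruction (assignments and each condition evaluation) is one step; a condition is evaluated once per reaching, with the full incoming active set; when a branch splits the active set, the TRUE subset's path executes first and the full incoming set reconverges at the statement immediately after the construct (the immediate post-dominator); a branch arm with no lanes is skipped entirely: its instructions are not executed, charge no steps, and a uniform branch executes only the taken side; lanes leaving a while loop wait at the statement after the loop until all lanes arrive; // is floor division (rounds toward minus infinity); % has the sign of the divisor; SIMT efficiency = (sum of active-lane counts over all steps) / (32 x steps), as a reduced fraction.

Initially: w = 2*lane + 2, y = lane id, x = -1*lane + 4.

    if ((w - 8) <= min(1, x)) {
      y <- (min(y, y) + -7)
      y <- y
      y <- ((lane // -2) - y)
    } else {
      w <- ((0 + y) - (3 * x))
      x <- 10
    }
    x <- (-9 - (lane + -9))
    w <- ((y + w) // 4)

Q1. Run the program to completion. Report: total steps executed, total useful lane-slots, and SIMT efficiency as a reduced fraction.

Answer: 8 steps, 164 useful, 41/64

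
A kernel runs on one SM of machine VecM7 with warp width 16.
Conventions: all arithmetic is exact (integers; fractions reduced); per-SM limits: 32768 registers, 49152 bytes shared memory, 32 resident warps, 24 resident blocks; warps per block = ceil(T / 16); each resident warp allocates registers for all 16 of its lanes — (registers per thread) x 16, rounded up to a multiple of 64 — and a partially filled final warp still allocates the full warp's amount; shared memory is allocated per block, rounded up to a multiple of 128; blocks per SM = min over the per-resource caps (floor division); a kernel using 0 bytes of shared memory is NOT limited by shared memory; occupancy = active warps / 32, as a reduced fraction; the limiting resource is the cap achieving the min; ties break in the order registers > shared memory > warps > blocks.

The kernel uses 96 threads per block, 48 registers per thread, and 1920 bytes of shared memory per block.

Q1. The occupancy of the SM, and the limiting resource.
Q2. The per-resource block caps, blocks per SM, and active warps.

Answer: occupancy 15/16, limited by warps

registers: 7 blocks
shared memory: 25 blocks
warps: 5 blocks
blocks: 24 blocks

Answer: 5 blocks, 30 active warps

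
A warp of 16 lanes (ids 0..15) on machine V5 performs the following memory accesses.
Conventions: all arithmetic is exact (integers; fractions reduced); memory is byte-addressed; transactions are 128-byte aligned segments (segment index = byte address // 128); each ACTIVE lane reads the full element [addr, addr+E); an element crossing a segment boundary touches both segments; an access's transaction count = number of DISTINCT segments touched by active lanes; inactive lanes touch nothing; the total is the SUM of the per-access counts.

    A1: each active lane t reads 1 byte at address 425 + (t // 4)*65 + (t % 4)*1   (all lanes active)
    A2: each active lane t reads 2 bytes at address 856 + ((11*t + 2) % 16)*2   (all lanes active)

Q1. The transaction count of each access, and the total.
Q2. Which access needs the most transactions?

A1: 2 transactions
A2: 1 transaction

Answer: 2,1; total 3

Answer: A1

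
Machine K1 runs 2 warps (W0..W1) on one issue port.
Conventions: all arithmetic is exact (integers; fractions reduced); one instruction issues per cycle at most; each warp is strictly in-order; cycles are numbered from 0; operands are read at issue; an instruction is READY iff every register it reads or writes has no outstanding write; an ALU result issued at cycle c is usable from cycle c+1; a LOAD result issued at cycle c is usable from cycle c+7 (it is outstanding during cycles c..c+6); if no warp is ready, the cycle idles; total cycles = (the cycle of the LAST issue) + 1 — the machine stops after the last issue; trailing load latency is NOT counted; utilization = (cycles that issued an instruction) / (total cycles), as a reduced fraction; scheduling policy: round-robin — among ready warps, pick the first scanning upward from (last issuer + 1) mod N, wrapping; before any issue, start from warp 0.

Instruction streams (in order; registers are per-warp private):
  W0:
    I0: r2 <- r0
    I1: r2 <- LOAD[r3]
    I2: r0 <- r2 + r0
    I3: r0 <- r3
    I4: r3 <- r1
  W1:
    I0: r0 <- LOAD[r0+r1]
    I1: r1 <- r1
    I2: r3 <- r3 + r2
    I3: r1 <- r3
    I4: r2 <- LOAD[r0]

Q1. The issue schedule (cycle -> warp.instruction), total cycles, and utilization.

cycle 0: W0.I0
cycle 1: W1.I0
cycle 2: W0.I1
cycle 3: W1.I1
cycle 4: W1.I2
cycle 5: W1.I3
cycle 6: idle
cycle 7: idle
cycle 8: W1.I4
cycle 9: W0.I2
cycle 10: W0.I3
cycle 11: W0.I4

Answer: 12 cycles, utilization 5/6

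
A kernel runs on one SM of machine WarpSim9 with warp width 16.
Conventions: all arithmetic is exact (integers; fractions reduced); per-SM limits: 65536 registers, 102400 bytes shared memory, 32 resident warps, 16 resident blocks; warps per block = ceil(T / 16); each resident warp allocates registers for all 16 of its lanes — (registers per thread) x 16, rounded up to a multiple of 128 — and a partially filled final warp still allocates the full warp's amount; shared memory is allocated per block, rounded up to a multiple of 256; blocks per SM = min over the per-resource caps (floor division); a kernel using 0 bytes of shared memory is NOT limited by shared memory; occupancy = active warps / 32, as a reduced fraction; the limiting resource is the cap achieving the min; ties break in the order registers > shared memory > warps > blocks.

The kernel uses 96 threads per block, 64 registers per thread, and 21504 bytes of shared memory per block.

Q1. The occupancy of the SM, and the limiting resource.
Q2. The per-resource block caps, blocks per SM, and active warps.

Answer: occupancy 3/4, limited by shared memory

registers: 10 blocks
shared memory: 4 blocks
warps: 5 blocks
blocks: 16 blocks

Answer: 4 blocks, 24 active warps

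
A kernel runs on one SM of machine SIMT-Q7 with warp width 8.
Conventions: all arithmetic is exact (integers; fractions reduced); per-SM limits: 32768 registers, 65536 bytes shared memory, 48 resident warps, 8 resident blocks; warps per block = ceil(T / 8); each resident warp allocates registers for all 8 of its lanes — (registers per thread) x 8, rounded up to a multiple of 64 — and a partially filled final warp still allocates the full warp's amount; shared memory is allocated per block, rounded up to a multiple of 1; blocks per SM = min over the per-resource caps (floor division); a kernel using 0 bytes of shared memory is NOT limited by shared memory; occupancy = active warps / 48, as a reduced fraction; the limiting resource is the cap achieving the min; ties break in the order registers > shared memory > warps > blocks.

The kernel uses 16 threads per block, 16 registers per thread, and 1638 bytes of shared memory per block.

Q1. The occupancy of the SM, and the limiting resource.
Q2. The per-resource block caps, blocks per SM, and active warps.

Answer: occupancy 1/3, limited by blocks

registers: 128 blocks
shared memory: 40 blocks
warps: 24 blocks
blocks: 8 blocks

Answer: 8 blocks, 16 active warps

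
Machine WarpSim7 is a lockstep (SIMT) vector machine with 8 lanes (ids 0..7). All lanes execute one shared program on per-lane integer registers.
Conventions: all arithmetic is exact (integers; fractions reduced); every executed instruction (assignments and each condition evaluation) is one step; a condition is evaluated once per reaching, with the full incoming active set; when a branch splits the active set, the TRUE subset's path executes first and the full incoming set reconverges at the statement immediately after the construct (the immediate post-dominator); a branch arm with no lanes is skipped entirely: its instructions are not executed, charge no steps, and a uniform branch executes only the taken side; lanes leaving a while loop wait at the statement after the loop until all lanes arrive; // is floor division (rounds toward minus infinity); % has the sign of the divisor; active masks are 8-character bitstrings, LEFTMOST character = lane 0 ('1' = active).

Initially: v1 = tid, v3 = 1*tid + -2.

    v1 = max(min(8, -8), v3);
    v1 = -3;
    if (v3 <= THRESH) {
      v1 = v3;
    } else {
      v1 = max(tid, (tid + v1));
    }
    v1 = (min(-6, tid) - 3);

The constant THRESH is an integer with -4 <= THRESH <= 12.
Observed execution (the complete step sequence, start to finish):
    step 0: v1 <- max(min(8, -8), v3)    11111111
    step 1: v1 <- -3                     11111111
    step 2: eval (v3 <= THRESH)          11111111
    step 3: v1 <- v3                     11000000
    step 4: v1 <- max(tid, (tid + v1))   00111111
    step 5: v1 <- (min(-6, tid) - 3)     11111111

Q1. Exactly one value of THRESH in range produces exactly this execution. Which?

Answer: THRESH = -1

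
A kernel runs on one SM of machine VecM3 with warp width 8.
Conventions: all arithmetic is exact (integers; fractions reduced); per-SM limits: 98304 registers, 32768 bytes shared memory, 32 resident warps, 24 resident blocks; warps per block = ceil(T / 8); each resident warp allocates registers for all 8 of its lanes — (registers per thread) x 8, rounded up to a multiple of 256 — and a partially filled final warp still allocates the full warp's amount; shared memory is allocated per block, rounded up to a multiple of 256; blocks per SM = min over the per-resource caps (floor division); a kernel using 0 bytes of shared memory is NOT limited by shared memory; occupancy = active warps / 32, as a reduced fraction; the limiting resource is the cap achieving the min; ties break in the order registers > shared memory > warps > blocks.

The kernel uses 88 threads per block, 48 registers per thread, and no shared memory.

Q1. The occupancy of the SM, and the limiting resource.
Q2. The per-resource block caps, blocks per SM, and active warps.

Answer: occupancy 11/16, limited by warps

registers: 17 blocks
shared memory: no limit (kernel uses none)
warps: 2 blocks
blocks: 24 blocks

Answer: 2 blocks, 22 active warps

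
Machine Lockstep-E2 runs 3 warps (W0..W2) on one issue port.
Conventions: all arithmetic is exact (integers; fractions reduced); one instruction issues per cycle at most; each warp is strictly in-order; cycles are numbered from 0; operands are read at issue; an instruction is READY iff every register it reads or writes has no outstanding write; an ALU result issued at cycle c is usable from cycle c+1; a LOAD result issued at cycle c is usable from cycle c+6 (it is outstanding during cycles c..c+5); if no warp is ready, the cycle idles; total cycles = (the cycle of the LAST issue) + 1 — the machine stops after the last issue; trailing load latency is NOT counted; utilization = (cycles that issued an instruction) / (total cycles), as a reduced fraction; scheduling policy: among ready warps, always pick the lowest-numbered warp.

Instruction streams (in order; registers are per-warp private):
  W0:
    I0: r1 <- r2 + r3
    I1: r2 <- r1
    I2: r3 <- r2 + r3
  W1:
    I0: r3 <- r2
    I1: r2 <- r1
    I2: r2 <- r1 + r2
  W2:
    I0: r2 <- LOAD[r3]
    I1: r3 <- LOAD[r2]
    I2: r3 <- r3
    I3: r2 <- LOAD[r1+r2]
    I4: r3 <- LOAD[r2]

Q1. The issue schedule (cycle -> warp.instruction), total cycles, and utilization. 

cycle 0: W0.I0
cycle 1: W0.I1
cycle 2: W0.I2
cycle 3: W1.I0
cycle 4: W1.I1
cycle 5: W1.I2
cycle 6: W2.I0
cycle 7: idle
cycle 8: idle
cycle 9: idle
cycle 10: idle
cycle 11: idle
cycle 12: W2.I1
cycle 13: idle
cycle 14: idle
cycle 15: idle
cycle 16: idle
cycle 17: idle
cycle 18: W2.I2
cycle 19: W2.I3
cycle 20: idle
cycle 21: idle
cycle 22: idle
cycle 23: idle
cycle 24: idle
cycle 25: W2.I4

Answer: 26 cycles, utilization 11/26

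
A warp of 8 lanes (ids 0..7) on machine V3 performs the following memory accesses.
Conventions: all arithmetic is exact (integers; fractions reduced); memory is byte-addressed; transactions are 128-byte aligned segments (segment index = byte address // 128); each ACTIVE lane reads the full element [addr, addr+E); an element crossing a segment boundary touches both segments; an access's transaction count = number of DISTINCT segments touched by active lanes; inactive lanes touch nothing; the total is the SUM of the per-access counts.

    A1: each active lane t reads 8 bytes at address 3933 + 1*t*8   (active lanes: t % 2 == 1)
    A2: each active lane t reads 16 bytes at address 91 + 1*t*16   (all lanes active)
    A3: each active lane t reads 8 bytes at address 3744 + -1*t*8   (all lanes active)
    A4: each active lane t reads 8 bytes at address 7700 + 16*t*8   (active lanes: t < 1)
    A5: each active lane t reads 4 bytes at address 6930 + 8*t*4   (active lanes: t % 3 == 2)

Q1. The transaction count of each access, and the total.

A1: 2 transactions
A2: 2 transactions
A3: 2 transactions
A4: 1 transaction
A5: 2 transactions

Answer: 2,2,2,1,2; total 9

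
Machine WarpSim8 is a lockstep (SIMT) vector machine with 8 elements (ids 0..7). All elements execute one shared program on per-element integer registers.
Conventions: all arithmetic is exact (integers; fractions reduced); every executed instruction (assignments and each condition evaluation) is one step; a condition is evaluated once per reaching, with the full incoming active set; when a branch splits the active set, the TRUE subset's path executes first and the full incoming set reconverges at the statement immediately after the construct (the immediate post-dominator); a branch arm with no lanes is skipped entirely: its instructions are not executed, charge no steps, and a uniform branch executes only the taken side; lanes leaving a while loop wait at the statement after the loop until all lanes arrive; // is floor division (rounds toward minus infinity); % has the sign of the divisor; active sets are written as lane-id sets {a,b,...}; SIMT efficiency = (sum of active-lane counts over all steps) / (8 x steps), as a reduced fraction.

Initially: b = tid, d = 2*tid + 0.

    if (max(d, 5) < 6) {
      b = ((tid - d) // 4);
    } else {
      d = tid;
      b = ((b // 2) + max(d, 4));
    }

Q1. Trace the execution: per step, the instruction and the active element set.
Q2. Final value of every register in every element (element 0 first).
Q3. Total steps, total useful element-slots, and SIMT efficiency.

step 0: eval (max(d, 5) < 6)         {0,1,2,3,4,5,6,7}
step 1: b <- ((tid - d) // 4)        {0,1,2}
step 2: d <- tid                     {3,4,5,6,7}
step 3: b <- ((b // 2) + max(d, 4))  {3,4,5,6,7}

Answer: 4 steps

b: 0,-1,-1,5,6,7,9,10
d: 0,2,4,3,4,5,6,7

steps = 4; useful = 21; efficiency = 21/32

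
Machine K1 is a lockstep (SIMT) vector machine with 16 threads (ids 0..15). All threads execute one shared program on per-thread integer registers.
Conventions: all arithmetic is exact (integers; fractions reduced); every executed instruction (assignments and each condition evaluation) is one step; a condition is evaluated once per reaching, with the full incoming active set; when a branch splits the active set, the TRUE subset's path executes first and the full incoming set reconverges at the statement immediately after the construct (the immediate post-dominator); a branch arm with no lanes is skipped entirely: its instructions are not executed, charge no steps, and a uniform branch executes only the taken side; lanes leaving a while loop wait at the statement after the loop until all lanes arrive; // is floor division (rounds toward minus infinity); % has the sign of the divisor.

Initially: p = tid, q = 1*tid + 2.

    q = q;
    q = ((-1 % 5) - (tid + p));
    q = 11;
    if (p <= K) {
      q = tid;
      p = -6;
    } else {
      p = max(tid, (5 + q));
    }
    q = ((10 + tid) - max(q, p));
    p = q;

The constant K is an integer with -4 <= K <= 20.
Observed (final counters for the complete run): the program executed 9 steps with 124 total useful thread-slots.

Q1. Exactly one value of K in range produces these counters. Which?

Answer: K = 11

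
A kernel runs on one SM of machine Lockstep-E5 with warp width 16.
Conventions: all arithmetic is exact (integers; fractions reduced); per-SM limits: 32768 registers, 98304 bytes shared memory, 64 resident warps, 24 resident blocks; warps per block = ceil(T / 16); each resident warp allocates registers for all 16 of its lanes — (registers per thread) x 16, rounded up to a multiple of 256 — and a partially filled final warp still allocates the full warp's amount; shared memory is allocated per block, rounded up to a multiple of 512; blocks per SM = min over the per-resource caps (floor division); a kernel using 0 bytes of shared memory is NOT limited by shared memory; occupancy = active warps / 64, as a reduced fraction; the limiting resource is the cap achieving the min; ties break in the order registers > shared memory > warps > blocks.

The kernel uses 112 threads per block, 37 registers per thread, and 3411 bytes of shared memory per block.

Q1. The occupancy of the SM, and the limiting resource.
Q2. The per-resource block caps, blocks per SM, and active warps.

Answer: occupancy 21/32, limited by registers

registers: 6 blocks
shared memory: 27 blocks
warps: 9 blocks
blocks: 24 blocks

Answer: 6 blocks, 42 active warps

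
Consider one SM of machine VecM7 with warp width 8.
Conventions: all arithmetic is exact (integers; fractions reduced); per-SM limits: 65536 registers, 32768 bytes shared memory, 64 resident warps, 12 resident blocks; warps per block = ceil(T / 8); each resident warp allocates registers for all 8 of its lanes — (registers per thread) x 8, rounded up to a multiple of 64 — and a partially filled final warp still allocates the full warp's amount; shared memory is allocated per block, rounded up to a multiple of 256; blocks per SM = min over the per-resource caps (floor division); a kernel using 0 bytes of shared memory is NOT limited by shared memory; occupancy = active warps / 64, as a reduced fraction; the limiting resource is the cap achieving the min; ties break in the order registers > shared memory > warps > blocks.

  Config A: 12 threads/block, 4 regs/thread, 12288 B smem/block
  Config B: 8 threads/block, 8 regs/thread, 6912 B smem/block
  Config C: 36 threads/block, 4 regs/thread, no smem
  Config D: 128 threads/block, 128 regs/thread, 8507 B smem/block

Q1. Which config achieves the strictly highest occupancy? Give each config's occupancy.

occupancies: A 1/16, B 1/16, C 15/16, D 3/4

Answer: C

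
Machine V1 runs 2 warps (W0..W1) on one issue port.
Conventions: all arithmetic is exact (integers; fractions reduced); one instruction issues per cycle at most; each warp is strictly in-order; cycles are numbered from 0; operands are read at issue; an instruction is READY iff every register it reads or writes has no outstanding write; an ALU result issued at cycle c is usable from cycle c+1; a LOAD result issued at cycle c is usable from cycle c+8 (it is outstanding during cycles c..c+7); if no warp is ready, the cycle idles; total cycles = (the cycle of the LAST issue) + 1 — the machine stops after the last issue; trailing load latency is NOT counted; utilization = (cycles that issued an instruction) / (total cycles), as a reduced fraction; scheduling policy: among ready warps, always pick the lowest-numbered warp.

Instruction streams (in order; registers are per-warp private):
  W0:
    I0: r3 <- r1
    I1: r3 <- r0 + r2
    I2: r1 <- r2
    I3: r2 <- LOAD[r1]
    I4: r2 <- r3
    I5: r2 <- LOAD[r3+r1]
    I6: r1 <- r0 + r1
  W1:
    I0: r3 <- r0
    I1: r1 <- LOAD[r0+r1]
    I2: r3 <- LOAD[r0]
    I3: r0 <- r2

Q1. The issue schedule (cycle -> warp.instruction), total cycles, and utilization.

cycle 0: W0.I0
cycle 1: W0.I1
cycle 2: W0.I2
cycle 3: W0.I3
cycle 4: W1.I0
cycle 5: W1.I1
cycle 6: W1.I2
cycle 7: W1.I3
cycle 8: idle
cycle 9: idle
cycle 10: idle
cycle 11: W0.I4
cycle 12: W0.I5
cycle 13: W0.I6

Answer: 14 cycles, utilization 11/14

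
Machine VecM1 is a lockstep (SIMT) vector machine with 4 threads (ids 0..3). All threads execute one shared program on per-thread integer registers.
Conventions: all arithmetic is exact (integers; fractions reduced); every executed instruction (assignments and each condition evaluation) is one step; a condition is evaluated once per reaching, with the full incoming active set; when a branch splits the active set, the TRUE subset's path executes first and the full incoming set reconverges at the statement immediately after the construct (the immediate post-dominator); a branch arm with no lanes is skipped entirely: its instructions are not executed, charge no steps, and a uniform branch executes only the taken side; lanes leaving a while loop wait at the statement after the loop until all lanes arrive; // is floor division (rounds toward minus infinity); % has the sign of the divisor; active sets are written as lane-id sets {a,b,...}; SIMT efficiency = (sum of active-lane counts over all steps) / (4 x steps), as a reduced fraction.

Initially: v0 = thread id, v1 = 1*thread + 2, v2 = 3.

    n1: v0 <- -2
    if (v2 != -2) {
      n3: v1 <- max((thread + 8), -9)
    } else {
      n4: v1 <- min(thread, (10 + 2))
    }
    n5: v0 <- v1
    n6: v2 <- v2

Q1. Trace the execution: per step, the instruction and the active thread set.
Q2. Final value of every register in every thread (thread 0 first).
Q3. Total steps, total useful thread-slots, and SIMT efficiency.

step 0: v0 <- -2                     {0,1,2,3}
step 1: eval (v2 != -2)              {0,1,2,3}
step 2: v1 <- max((thread + 8), -9)  {0,1,2,3}
step 3: v0 <- v1                     {0,1,2,3}
step 4: v2 <- v2                     {0,1,2,3}

Answer: 5 steps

v0: 8,9,10,11
v1: 8,9,10,11
v2: 3,3,3,3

steps = 5; useful = 20; efficiency = 20/20 = 1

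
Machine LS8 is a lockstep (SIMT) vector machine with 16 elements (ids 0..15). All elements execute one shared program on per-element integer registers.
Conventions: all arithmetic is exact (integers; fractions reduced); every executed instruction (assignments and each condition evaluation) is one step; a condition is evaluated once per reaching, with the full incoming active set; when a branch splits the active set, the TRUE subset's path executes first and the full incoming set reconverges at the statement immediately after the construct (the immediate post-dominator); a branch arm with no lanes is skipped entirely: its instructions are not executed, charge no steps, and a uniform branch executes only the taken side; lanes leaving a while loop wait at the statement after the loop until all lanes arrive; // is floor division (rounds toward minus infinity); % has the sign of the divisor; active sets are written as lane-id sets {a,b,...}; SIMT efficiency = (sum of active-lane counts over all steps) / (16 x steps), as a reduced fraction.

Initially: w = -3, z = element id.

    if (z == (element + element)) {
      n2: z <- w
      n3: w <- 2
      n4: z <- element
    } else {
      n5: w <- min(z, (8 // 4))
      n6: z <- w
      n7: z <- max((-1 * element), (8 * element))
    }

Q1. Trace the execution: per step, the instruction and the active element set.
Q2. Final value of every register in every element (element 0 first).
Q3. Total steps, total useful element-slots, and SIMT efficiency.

step 0: eval (z == (element + element)) {0,1,2,3,4,5,6,7,8,9,10,11,12,13,14,15}
step 1: z <- w                       {0}
step 2: w <- 2                       {0}
step 3: z <- element                 {0}
step 4: w <- min(z, (8 // 4))        {1,2,3,4,5,6,7,8,9,10,11,12,13,14,15}
step 5: z <- w                       {1,2,3,4,5,6,7,8,9,10,11,12,13,14,15}
step 6: z <- max((-1 * element), (8 * element)) {1,2,3,4,5,6,7,8,9,10,11,12,13,14,15}

Answer: 7 steps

w: 2,1,2,2,2,2,2,2,2,2,2,2,2,2,2,2
z: 0,8,16,24,32,40,48,56,64,72,80,88,96,104,112,120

steps = 7; useful = 64; efficiency = 64/112 = 4/7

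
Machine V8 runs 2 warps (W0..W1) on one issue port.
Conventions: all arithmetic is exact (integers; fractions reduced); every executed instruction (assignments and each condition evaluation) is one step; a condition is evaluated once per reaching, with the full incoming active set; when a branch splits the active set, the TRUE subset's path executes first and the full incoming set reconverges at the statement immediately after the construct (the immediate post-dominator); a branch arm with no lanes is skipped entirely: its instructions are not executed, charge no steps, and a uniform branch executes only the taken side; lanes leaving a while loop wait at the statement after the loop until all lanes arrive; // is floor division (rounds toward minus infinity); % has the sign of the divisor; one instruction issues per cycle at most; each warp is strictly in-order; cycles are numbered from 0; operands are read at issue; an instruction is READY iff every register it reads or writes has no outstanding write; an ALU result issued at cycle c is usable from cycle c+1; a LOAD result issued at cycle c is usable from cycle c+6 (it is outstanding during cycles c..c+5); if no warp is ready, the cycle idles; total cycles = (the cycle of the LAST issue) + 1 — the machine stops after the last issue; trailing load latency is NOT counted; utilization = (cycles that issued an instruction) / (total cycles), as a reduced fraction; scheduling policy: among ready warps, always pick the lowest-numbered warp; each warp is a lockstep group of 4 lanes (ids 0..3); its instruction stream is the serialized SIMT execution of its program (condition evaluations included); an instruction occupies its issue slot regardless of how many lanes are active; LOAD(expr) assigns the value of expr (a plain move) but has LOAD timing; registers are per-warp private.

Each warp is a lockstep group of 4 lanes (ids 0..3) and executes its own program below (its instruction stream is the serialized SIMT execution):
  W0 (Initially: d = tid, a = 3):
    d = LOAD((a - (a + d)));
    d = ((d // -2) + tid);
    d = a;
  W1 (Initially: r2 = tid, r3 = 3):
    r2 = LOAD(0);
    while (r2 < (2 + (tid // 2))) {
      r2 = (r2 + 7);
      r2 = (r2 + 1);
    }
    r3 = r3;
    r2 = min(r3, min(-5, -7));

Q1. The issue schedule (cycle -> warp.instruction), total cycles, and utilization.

cycle 0: W0.I0
cycle 1: W1.I0
cycle 2: idle
cycle 3: idle
cycle 4: idle
cycle 5: idle
cycle 6: W0.I1
cycle 7: W0.I2
cycle 8: W1.I1
cycle 9: W1.I2
cycle 10: W1.I3
cycle 11: W1.I4
cycle 12: W1.I5
cycle 13: W1.I6

Answer: 14 cycles, utilization 5/7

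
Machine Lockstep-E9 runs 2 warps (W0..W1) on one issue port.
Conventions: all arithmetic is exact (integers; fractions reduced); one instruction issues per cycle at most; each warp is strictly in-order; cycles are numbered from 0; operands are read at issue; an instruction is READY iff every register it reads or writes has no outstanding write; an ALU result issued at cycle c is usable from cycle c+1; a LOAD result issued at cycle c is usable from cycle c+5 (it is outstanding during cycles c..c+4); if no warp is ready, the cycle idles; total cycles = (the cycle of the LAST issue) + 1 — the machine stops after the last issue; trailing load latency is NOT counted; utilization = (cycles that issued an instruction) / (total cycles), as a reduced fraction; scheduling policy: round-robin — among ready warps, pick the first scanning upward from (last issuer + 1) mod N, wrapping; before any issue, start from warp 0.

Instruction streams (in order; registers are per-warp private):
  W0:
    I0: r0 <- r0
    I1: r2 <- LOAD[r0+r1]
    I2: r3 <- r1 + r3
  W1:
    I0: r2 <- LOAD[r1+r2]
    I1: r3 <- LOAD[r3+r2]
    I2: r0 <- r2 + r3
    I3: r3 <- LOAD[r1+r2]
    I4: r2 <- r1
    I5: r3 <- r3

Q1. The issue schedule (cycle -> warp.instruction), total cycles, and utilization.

cycle 0: W0.I0
cycle 1: W1.I0
cycle 2: W0.I1
cycle 3: W0.I2
cycle 4: idle
cycle 5: idle
cycle 6: W1.I1
cycle 7: idle
cycle 8: idle
cycle 9: idle
cycle 10: idle
cycle 11: W1.I2
cycle 12: W1.I3
cycle 13: W1.I4
cycle 14: idle
cycle 15: idle
cycle 16: idle
cycle 17: W1.I5

Answer: 18 cycles, utilization 1/2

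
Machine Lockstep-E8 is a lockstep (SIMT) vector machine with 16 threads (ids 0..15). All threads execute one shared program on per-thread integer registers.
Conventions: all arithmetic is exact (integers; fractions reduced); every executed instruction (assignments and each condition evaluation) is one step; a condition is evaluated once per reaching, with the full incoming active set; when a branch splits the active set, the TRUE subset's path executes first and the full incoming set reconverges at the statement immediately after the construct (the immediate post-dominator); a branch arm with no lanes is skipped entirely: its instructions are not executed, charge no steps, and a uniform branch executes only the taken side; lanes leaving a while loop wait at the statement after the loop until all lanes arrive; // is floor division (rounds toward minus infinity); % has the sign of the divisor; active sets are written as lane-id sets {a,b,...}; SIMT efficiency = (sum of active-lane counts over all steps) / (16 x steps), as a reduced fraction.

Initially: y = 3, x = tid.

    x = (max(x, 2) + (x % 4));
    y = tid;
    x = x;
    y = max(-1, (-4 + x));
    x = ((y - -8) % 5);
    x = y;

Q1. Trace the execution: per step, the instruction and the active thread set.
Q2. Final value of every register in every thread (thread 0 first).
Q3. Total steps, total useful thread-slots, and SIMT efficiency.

step 0: x <- (max(x, 2) + (x % 4))   {0,1,2,3,4,5,6,7,8,9,10,11,12,13,14,15}
step 1: y <- tid                     {0,1,2,3,4,5,6,7,8,9,10,11,12,13,14,15}
step 2: x <- x                       {0,1,2,3,4,5,6,7,8,9,10,11,12,13,14,15}
step 3: y <- max(-1, (-4 + x))       {0,1,2,3,4,5,6,7,8,9,10,11,12,13,14,15}
step 4: x <- ((y - -8) % 5)          {0,1,2,3,4,5,6,7,8,9,10,11,12,13,14,15}
step 5: x <- y                       {0,1,2,3,4,5,6,7,8,9,10,11,12,13,14,15}

Answer: 6 steps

y: -1,-1,0,2,0,2,4,6,4,6,8,10,8,10,12,14
x: -1,-1,0,2,0,2,4,6,4,6,8,10,8,10,12,14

steps = 6; useful = 96; efficiency = 96/96 = 1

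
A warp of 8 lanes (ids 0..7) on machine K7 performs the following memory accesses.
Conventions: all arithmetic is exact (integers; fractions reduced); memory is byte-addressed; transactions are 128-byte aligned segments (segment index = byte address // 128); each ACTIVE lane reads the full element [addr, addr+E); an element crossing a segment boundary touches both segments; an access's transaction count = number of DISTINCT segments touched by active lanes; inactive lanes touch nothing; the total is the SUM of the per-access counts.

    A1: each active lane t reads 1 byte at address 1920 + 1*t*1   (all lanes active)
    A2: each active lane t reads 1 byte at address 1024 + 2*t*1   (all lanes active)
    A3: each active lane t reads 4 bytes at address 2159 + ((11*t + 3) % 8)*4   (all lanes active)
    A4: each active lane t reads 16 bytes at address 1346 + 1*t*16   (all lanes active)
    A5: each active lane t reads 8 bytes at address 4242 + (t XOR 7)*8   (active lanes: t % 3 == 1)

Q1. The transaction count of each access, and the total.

A1: 1 transaction
A2: 1 transaction
A3: 2 transactions
A4: 2 transactions
A5: 1 transaction

Answer: 1,1,2,2,1; total 7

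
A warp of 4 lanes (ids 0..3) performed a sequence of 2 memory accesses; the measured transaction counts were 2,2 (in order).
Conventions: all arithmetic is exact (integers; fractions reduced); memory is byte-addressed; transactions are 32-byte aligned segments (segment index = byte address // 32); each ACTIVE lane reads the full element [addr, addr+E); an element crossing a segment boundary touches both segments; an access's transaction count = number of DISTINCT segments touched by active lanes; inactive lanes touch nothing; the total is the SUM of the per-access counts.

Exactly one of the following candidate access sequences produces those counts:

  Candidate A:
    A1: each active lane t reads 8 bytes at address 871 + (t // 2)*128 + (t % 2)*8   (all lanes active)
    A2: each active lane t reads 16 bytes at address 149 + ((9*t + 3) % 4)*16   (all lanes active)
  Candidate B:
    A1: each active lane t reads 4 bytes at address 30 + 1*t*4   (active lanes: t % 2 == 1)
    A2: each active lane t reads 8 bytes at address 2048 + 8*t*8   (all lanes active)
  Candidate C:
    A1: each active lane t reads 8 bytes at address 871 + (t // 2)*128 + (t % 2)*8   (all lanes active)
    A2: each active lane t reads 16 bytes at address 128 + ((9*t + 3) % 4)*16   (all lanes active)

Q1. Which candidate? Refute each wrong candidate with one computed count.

A: A2 gives 3 transactions, not 2
B: A1 gives 1 transaction, not 2
C: all counts match (2,2)

Answer: C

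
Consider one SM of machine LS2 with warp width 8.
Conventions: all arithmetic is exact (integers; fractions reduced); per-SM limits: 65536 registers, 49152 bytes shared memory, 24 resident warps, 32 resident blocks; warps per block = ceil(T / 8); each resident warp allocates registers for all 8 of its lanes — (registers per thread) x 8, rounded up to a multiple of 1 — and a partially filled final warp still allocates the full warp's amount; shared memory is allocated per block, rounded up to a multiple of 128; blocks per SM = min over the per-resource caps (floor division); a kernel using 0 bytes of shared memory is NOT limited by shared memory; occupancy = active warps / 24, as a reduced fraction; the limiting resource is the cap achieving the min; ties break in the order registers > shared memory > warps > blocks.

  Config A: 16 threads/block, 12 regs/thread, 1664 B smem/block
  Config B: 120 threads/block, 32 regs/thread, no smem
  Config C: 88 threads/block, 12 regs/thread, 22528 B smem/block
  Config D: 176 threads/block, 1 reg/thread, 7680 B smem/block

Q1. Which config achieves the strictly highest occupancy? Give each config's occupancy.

occupancies: A 1, B 5/8, C 11/12, D 11/12

Answer: A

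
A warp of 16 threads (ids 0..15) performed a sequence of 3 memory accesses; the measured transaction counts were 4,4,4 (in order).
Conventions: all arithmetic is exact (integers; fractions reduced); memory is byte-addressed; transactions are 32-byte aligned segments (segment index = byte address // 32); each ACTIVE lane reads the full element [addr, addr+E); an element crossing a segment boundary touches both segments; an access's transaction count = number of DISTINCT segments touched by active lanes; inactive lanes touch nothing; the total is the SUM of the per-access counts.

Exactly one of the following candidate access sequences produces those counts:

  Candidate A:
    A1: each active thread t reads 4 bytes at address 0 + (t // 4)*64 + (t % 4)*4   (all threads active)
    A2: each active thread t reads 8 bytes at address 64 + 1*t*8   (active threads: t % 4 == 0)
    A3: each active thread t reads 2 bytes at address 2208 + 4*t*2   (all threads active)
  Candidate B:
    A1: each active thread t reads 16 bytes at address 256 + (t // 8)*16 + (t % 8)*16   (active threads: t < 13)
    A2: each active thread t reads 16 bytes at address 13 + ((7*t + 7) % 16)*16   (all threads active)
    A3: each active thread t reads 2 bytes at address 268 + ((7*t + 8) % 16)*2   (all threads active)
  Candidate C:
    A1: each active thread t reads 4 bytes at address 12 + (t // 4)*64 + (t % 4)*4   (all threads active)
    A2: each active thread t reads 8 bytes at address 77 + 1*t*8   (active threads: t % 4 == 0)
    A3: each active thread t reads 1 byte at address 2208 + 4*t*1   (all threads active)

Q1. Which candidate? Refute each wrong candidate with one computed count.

B: A2 gives 9 transactions, not 4
C: A3 gives 2 transactions, not 4
A: all counts match (4,4,4)

Answer: A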